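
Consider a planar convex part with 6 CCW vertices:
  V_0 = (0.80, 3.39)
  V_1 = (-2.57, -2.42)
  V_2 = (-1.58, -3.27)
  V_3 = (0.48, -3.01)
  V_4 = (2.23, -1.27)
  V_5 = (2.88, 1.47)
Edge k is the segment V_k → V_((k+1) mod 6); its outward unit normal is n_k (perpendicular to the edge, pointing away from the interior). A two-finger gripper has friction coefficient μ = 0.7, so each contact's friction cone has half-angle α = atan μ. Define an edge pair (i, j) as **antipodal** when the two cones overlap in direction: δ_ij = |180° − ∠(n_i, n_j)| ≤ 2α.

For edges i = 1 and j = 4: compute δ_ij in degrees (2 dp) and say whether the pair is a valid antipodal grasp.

α = atan 0.7 = 34.99°;  2α = 69.98°
edge 1: e_1 = (+0.99, -0.85);  n_1 = (-0.6514, -0.7587)
edge 4: e_4 = (+0.65, +2.74);  n_4 = (+0.9730, -0.2308)
∠(n_1, n_4) = 117.30°
δ = |180° − 117.30°| = 62.70°
62.70° ≤ 2α = 69.98°  →  valid

δ = 62.70°, valid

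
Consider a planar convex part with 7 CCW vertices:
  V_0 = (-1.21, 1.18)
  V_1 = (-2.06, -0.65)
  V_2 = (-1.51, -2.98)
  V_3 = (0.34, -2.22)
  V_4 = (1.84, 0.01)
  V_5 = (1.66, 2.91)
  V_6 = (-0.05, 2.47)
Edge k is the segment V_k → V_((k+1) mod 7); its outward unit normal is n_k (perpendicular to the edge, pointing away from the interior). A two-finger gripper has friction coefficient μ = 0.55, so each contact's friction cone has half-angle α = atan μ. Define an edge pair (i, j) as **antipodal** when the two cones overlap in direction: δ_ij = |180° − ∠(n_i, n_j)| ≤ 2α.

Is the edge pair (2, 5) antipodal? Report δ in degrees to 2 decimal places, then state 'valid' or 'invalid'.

α = atan 0.55 = 28.81°;  2α = 57.62°
edge 2: e_2 = (+1.85, +0.76);  n_2 = (+0.3800, -0.9250)
edge 5: e_5 = (-1.71, -0.44);  n_5 = (-0.2492, +0.9685)
∠(n_2, n_5) = 172.10°
δ = |180° − 172.10°| = 7.90°
7.90° ≤ 2α = 57.62°  →  valid

δ = 7.90°, valid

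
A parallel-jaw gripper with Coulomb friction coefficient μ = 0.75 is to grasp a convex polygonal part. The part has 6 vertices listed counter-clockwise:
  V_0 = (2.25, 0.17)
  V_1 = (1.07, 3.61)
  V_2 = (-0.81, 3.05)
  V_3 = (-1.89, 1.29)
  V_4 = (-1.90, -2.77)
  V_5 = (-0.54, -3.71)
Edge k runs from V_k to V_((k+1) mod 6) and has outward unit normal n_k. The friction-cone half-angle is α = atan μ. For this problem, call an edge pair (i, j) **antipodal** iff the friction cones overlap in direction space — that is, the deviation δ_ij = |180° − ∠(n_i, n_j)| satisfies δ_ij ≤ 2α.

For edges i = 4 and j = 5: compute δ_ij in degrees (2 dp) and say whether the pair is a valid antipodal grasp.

α = atan 0.75 = 36.87°;  2α = 73.74°
edge 4: e_4 = (+1.36, -0.94);  n_4 = (-0.5686, -0.8226)
edge 5: e_5 = (+2.79, +3.88);  n_5 = (+0.8119, -0.5838)
∠(n_4, n_5) = 88.93°
δ = |180° − 88.93°| = 91.07°
91.07° > 2α = 73.74°  →  invalid

δ = 91.07°, invalid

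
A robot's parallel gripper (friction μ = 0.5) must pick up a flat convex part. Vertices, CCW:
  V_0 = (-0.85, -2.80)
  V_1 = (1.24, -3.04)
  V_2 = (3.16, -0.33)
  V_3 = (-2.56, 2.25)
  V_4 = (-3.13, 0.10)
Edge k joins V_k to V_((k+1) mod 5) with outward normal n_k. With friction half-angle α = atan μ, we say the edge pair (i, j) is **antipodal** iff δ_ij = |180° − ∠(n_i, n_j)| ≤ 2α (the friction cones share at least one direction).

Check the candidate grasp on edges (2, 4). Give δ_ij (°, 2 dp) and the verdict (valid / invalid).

α = atan 0.5 = 26.57°;  2α = 53.13°
edge 2: e_2 = (-5.72, +2.58);  n_2 = (+0.4112, +0.9116)
edge 4: e_4 = (+2.28, -2.90);  n_4 = (-0.7861, -0.6181)
∠(n_2, n_4) = 152.45°
δ = |180° − 152.45°| = 27.55°
27.55° ≤ 2α = 53.13°  →  valid

δ = 27.55°, valid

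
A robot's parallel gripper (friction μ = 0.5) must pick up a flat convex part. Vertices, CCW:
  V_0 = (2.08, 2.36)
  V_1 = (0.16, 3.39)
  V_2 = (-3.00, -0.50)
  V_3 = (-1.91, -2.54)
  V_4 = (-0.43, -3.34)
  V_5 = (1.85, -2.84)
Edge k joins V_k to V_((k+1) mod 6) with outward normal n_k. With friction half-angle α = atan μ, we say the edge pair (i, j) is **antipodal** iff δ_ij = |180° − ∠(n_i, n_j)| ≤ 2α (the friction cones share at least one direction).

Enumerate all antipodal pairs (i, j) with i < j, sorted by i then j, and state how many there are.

α = atan 0.5 = 26.57°;  2α = 53.13°
n_0 = (+0.4727, +0.8812)
n_1 = (-0.7762, +0.6305)
n_2 = (-0.8820, -0.4713)
n_3 = (-0.4755, -0.8797)
n_4 = (+0.2142, -0.9768)
n_5 = (+0.9990, -0.0442)
  (0,1): δ = 100.88°  ·
  (0,2): δ = 33.67°  ✓
  (0,3): δ = 0.18°  ✓
  (0,4): δ = 40.58°  ✓
  (0,5): δ = 115.68°  ·
  (1,2): δ = 112.80°  ·
  (1,3): δ = 79.30°  ·
  (1,4): δ = 38.54°  ✓
  (1,5): δ = 36.56°  ✓
  (2,3): δ = 146.51°  ·
  (2,4): δ = 105.75°  ·
  (2,5): δ = 30.65°  ✓
  (3,4): δ = 139.24°  ·
  (3,5): δ = 64.14°  ·
  (4,5): δ = 104.90°  ·
antipodal pairs: 6

count = 6; pairs: (0,2), (0,3), (0,4), (1,4), (1,5), (2,5)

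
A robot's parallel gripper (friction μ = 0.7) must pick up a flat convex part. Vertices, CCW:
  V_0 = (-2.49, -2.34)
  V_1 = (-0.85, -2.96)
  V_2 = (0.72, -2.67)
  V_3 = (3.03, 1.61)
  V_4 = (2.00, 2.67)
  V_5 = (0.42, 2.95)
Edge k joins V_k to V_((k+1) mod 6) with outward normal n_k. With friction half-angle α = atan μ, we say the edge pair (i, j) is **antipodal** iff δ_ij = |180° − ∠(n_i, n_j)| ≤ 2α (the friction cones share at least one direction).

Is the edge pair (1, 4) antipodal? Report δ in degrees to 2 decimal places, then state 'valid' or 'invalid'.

α = atan 0.7 = 34.99°;  2α = 69.98°
edge 1: e_1 = (+1.57, +0.29);  n_1 = (+0.1816, -0.9834)
edge 4: e_4 = (-1.58, +0.28);  n_4 = (+0.1745, +0.9847)
∠(n_1, n_4) = 159.49°
δ = |180° − 159.49°| = 20.51°
20.51° ≤ 2α = 69.98°  →  valid

δ = 20.51°, valid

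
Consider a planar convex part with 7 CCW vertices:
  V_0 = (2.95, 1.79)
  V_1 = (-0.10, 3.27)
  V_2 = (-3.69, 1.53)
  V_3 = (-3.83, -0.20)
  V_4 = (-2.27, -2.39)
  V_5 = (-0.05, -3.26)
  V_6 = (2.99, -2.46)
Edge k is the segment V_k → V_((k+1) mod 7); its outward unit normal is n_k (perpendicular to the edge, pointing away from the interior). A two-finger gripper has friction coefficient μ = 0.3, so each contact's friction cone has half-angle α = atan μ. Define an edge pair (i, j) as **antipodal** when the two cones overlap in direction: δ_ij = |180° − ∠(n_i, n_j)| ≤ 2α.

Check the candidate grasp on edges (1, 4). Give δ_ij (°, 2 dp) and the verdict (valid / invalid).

α = atan 0.3 = 16.70°;  2α = 33.40°
edge 1: e_1 = (-3.59, -1.74);  n_1 = (-0.4362, +0.8999)
edge 4: e_4 = (+2.22, -0.87);  n_4 = (-0.3649, -0.9311)
∠(n_1, n_4) = 132.74°
δ = |180° − 132.74°| = 47.26°
47.26° > 2α = 33.40°  →  invalid

δ = 47.26°, invalid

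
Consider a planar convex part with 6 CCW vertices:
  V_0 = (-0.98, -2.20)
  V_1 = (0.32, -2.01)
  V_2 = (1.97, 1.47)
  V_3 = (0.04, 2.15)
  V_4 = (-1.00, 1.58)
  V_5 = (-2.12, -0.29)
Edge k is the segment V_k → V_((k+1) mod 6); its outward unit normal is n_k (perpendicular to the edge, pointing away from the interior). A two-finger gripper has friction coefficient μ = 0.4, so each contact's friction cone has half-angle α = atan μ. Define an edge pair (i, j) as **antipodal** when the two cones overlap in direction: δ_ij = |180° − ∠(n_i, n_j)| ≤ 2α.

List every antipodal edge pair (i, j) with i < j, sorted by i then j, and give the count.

α = atan 0.4 = 21.80°;  2α = 43.60°
n_0 = (+0.1446, -0.9895)
n_1 = (+0.9036, -0.4284)
n_2 = (+0.3323, +0.9432)
n_3 = (-0.4806, +0.8769)
n_4 = (-0.8579, +0.5138)
n_5 = (-0.8587, -0.5125)
  (0,1): δ = 123.68°  ·
  (0,2): δ = 27.72°  ✓
  (0,3): δ = 20.41°  ✓
  (0,4): δ = 50.77°  ·
  (0,5): δ = 112.52°  ·
  (1,2): δ = 84.04°  ·
  (1,3): δ = 35.91°  ✓
  (1,4): δ = 5.55°  ✓
  (1,5): δ = 56.20°  ·
  (2,3): δ = 131.86°  ·
  (2,4): δ = 101.51°  ·
  (2,5): δ = 39.76°  ✓
  (3,4): δ = 149.64°  ·
  (3,5): δ = 87.89°  ·
  (4,5): δ = 118.25°  ·
antipodal pairs: 5

count = 5; pairs: (0,2), (0,3), (1,3), (1,4), (2,5)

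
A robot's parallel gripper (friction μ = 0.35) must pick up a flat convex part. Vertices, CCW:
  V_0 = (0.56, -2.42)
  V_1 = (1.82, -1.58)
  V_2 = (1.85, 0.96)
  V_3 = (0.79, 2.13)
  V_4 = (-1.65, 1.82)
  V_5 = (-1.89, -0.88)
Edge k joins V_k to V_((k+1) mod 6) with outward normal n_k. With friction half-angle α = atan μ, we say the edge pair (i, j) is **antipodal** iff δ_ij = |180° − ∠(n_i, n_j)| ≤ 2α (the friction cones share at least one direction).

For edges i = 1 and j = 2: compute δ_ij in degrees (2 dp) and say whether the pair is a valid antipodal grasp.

α = atan 0.35 = 19.29°;  2α = 38.58°
edge 1: e_1 = (+0.03, +2.54);  n_1 = (+0.9999, -0.0118)
edge 2: e_2 = (-1.06, +1.17);  n_2 = (+0.7411, +0.6714)
∠(n_1, n_2) = 42.85°
δ = |180° − 42.85°| = 137.15°
137.15° > 2α = 38.58°  →  invalid

δ = 137.15°, invalid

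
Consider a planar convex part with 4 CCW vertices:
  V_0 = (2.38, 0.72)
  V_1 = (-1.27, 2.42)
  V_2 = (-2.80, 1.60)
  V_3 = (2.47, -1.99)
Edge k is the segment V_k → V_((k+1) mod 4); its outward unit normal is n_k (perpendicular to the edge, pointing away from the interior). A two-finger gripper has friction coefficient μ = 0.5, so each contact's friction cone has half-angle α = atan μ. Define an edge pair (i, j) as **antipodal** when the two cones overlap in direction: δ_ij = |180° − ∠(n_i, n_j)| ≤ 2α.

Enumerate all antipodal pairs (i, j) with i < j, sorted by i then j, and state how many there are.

α = atan 0.5 = 26.57°;  2α = 53.13°
n_0 = (+0.4222, +0.9065)
n_1 = (-0.4724, +0.8814)
n_2 = (-0.5630, -0.8265)
n_3 = (+0.9994, +0.0332)
  (0,1): δ = 126.84°  ·
  (0,2): δ = 9.29°  ✓
  (0,3): δ = 116.88°  ·
  (1,2): δ = 62.45°  ·
  (1,3): δ = 63.71°  ·
  (2,3): δ = 53.83°  ·
antipodal pairs: 1

count = 1; pairs: (0,2)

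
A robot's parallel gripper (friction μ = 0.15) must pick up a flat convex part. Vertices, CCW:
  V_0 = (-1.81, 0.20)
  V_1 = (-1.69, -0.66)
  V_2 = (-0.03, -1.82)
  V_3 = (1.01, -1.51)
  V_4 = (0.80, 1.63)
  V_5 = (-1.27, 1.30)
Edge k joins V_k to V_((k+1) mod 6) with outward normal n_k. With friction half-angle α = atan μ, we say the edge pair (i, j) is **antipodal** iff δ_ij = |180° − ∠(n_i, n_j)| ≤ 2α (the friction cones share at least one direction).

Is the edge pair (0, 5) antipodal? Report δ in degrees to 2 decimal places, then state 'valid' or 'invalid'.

α = atan 0.15 = 8.53°;  2α = 17.06°
edge 0: e_0 = (+0.12, -0.86);  n_0 = (-0.9904, -0.1382)
edge 5: e_5 = (-0.54, -1.10);  n_5 = (-0.8977, +0.4407)
∠(n_0, n_5) = 34.09°
δ = |180° − 34.09°| = 145.91°
145.91° > 2α = 17.06°  →  invalid

δ = 145.91°, invalid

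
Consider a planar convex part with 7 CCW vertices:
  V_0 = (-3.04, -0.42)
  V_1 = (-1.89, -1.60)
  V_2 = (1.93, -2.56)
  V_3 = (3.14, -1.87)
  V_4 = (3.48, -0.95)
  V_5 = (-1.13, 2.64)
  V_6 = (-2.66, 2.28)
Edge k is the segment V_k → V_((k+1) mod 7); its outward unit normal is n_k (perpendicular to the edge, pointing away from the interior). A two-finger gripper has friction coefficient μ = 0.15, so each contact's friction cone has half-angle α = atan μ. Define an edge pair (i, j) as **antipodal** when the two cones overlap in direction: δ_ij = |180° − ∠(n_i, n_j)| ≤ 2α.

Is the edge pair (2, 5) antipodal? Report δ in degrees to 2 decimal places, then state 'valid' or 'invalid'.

α = atan 0.15 = 8.53°;  2α = 17.06°
edge 2: e_2 = (+1.21, +0.69);  n_2 = (+0.4954, -0.8687)
edge 5: e_5 = (-1.53, -0.36);  n_5 = (-0.2290, +0.9734)
∠(n_2, n_5) = 163.55°
δ = |180° − 163.55°| = 16.45°
16.45° ≤ 2α = 17.06°  →  valid

δ = 16.45°, valid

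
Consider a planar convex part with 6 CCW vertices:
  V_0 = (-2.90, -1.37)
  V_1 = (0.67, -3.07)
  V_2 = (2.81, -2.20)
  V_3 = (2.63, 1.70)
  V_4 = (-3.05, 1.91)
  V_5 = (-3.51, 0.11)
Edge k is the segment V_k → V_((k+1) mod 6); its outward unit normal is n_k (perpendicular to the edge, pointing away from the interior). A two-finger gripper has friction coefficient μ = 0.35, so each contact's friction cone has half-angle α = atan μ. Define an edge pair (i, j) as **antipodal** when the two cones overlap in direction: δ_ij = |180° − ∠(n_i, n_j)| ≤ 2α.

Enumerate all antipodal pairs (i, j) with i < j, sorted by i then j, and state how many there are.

α = atan 0.35 = 19.29°;  2α = 38.58°
n_0 = (-0.4299, -0.9029)
n_1 = (+0.3766, -0.9264)
n_2 = (+0.9989, +0.0461)
n_3 = (+0.0369, +0.9993)
n_4 = (-0.9689, +0.2476)
n_5 = (-0.9245, -0.3811)
  (0,1): δ = 132.41°  ·
  (0,2): δ = 61.89°  ·
  (0,3): δ = 23.35°  ✓
  (0,4): δ = 101.13°  ·
  (0,5): δ = 137.86°  ·
  (1,2): δ = 109.48°  ·
  (1,3): δ = 24.24°  ✓
  (1,4): δ = 53.54°  ·
  (1,5): δ = 90.28°  ·
  (2,3): δ = 94.76°  ·
  (2,4): δ = 16.98°  ✓
  (2,5): δ = 19.76°  ✓
  (3,4): δ = 102.22°  ·
  (3,5): δ = 65.48°  ·
  (4,5): δ = 143.26°  ·
antipodal pairs: 4

count = 4; pairs: (0,3), (1,3), (2,4), (2,5)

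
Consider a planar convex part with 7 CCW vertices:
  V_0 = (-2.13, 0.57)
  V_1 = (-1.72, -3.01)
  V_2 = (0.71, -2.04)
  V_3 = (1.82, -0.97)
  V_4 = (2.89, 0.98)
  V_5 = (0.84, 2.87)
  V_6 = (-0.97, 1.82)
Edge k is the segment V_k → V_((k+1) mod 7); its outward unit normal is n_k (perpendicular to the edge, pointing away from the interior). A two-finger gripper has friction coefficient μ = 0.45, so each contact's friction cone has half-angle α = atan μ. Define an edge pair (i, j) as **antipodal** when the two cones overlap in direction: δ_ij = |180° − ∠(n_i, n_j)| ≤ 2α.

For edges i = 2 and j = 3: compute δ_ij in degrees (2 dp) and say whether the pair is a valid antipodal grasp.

α = atan 0.45 = 24.23°;  2α = 48.46°
edge 2: e_2 = (+1.11, +1.07);  n_2 = (+0.6940, -0.7200)
edge 3: e_3 = (+1.07, +1.95);  n_3 = (+0.8767, -0.4811)
∠(n_2, n_3) = 17.30°
δ = |180° − 17.30°| = 162.70°
162.70° > 2α = 48.46°  →  invalid

δ = 162.70°, invalid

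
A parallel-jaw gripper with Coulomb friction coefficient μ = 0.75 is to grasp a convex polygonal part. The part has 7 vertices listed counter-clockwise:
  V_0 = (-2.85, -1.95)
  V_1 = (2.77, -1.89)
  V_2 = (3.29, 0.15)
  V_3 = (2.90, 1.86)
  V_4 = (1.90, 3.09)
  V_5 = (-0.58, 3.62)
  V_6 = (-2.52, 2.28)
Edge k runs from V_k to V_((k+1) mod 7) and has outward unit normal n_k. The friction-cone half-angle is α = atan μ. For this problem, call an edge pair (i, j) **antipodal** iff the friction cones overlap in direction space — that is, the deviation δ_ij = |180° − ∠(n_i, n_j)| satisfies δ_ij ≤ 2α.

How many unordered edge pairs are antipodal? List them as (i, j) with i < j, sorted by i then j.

count = 8; pairs: (0,3), (0,4), (0,5), (1,5), (1,6), (2,5), (2,6), (3,6)

α = atan 0.75 = 36.87°;  2α = 73.74°
n_0 = (+0.0107, -0.9999)
n_1 = (+0.9690, -0.2470)
n_2 = (+0.9750, +0.2224)
n_3 = (+0.7759, +0.6308)
n_4 = (+0.2090, +0.9779)
n_5 = (-0.5683, +0.8228)
n_6 = (-0.9970, +0.0778)
  (0,1): δ = 104.91°  ·
  (0,2): δ = 77.76°  ·
  (0,3): δ = 51.50°  ✓
  (0,4): δ = 12.67°  ✓
  (0,5): δ = 34.02°  ✓
  (0,6): δ = 84.93°  ·
  (1,2): δ = 152.85°  ·
  (1,3): δ = 126.59°  ·
  (1,4): δ = 87.76°  ·
  (1,5): δ = 41.07°  ✓
  (1,6): δ = 9.84°  ✓
  (2,3): δ = 153.74°  ·
  (2,4): δ = 114.91°  ·
  (2,5): δ = 68.21°  ✓
  (2,6): δ = 17.31°  ✓
  (3,4): δ = 141.17°  ·
  (3,5): δ = 94.48°  ·
  (3,6): δ = 43.57°  ✓
  (4,5): δ = 133.30°  ·
  (4,6): δ = 82.40°  ·
  (5,6): δ = 129.09°  ·
antipodal pairs: 8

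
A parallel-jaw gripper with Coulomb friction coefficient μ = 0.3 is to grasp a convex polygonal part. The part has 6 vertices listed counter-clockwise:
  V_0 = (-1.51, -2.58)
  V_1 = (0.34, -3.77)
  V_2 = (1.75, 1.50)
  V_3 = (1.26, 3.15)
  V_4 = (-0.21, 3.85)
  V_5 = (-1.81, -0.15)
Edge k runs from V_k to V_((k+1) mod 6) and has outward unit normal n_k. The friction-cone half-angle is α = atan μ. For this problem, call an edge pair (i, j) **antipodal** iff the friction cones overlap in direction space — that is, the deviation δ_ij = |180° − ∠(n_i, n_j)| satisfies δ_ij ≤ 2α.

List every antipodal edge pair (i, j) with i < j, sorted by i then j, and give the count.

α = atan 0.3 = 16.70°;  2α = 33.40°
n_0 = (-0.5410, -0.8410)
n_1 = (+0.9660, -0.2585)
n_2 = (+0.9586, +0.2847)
n_3 = (+0.4299, +0.9029)
n_4 = (-0.9285, +0.3714)
n_5 = (-0.9925, -0.1225)
  (0,1): δ = 72.23°  ·
  (0,2): δ = 40.71°  ·
  (0,3): δ = 7.29°  ✓
  (0,4): δ = 100.95°  ·
  (0,5): δ = 129.79°  ·
  (1,2): δ = 148.48°  ·
  (1,3): δ = 100.48°  ·
  (1,4): δ = 6.82°  ✓
  (1,5): δ = 22.02°  ✓
  (2,3): δ = 132.00°  ·
  (2,4): δ = 38.34°  ·
  (2,5): δ = 9.50°  ✓
  (3,4): δ = 86.34°  ·
  (3,5): δ = 57.50°  ·
  (4,5): δ = 151.16°  ·
antipodal pairs: 4

count = 4; pairs: (0,3), (1,4), (1,5), (2,5)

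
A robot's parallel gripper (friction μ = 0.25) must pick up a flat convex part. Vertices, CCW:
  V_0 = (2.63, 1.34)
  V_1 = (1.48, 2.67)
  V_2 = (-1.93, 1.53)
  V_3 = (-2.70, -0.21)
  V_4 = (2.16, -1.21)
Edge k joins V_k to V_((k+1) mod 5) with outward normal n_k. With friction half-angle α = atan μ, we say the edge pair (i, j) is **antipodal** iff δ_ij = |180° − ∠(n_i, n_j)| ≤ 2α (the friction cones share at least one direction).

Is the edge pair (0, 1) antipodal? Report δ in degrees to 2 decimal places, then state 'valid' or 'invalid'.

δ = 112.36°, invalid

α = atan 0.25 = 14.04°;  2α = 28.07°
edge 0: e_0 = (-1.15, +1.33);  n_0 = (+0.7564, +0.6541)
edge 1: e_1 = (-3.41, -1.14);  n_1 = (-0.3171, +0.9484)
∠(n_0, n_1) = 67.64°
δ = |180° − 67.64°| = 112.36°
112.36° > 2α = 28.07°  →  invalid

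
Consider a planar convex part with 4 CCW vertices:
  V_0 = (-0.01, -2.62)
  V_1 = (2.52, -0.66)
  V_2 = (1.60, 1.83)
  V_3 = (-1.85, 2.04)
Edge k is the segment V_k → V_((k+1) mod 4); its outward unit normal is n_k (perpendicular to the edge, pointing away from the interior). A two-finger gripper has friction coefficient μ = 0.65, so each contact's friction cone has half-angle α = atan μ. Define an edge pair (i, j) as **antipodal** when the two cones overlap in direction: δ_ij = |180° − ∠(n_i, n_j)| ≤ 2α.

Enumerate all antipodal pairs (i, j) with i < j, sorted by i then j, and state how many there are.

α = atan 0.65 = 33.02°;  2α = 66.05°
n_0 = (+0.6124, -0.7905)
n_1 = (+0.9380, +0.3466)
n_2 = (+0.0608, +0.9982)
n_3 = (-0.9301, -0.3673)
  (0,1): δ = 107.49°  ·
  (0,2): δ = 41.25°  ✓
  (0,3): δ = 73.78°  ·
  (1,2): δ = 113.76°  ·
  (1,3): δ = 1.27°  ✓
  (2,3): δ = 64.97°  ✓
antipodal pairs: 3

count = 3; pairs: (0,2), (1,3), (2,3)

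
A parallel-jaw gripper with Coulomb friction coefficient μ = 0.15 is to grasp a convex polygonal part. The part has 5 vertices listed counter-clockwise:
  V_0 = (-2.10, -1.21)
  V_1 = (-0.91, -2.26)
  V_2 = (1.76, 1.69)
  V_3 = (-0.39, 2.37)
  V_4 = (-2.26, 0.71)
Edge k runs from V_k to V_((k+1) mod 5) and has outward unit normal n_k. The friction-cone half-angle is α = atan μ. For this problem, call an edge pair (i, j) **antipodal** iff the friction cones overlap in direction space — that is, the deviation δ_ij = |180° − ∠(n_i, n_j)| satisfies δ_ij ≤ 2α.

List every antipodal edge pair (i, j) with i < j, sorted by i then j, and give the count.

count = 1; pairs: (1,3)

α = atan 0.15 = 8.53°;  2α = 17.06°
n_0 = (-0.6616, -0.7498)
n_1 = (+0.8285, -0.5600)
n_2 = (+0.3016, +0.9534)
n_3 = (-0.6639, +0.7479)
n_4 = (-0.9965, -0.0830)
  (0,1): δ = 82.63°  ·
  (0,2): δ = 23.87°  ·
  (0,3): δ = 83.02°  ·
  (0,4): δ = 136.19°  ·
  (1,2): δ = 73.49°  ·
  (1,3): δ = 14.35°  ✓
  (1,4): δ = 38.82°  ·
  (2,3): δ = 120.85°  ·
  (2,4): δ = 67.69°  ·
  (3,4): δ = 126.83°  ·
antipodal pairs: 1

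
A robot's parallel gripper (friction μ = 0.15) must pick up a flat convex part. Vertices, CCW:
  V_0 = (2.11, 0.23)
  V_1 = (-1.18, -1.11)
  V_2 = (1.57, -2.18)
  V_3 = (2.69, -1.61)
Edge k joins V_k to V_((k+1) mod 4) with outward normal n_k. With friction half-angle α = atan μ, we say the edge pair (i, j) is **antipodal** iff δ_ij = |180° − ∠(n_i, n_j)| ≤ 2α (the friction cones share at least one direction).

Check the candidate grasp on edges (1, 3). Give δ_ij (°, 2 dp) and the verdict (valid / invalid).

δ = 51.24°, invalid

α = atan 0.15 = 8.53°;  2α = 17.06°
edge 1: e_1 = (+2.75, -1.07);  n_1 = (-0.3626, -0.9319)
edge 3: e_3 = (-0.58, +1.84);  n_3 = (+0.9537, +0.3006)
∠(n_1, n_3) = 128.76°
δ = |180° − 128.76°| = 51.24°
51.24° > 2α = 17.06°  →  invalid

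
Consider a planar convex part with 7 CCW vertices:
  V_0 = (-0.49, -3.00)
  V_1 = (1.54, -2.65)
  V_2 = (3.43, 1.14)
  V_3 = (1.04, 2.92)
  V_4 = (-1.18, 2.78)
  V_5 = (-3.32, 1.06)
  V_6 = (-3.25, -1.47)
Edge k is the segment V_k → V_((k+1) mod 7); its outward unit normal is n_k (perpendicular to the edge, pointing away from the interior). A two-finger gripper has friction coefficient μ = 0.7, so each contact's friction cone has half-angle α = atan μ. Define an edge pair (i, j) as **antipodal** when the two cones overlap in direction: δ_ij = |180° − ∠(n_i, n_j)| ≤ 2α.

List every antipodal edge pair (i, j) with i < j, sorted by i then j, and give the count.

α = atan 0.7 = 34.99°;  2α = 69.98°
n_0 = (+0.1699, -0.9855)
n_1 = (+0.8949, -0.4463)
n_2 = (+0.5973, +0.8020)
n_3 = (-0.0629, +0.9980)
n_4 = (-0.6265, +0.7794)
n_5 = (-0.9996, -0.0277)
n_6 = (-0.4848, -0.8746)
  (0,1): δ = 126.29°  ·
  (0,2): δ = 46.46°  ✓
  (0,3): δ = 6.17°  ✓
  (0,4): δ = 29.01°  ✓
  (0,5): δ = 81.80°  ·
  (0,6): δ = 141.22°  ·
  (1,2): δ = 100.17°  ·
  (1,3): δ = 59.89°  ✓
  (1,4): δ = 24.71°  ✓
  (1,5): δ = 28.09°  ✓
  (1,6): δ = 87.50°  ·
  (2,3): δ = 139.71°  ·
  (2,4): δ = 104.53°  ·
  (2,5): δ = 51.74°  ✓
  (2,6): δ = 7.68°  ✓
  (3,4): δ = 144.82°  ·
  (3,5): δ = 92.02°  ·
  (3,6): δ = 32.61°  ✓
  (4,5): δ = 127.21°  ·
  (4,6): δ = 67.79°  ✓
  (5,6): δ = 120.59°  ·
antipodal pairs: 10

count = 10; pairs: (0,2), (0,3), (0,4), (1,3), (1,4), (1,5), (2,5), (2,6), (3,6), (4,6)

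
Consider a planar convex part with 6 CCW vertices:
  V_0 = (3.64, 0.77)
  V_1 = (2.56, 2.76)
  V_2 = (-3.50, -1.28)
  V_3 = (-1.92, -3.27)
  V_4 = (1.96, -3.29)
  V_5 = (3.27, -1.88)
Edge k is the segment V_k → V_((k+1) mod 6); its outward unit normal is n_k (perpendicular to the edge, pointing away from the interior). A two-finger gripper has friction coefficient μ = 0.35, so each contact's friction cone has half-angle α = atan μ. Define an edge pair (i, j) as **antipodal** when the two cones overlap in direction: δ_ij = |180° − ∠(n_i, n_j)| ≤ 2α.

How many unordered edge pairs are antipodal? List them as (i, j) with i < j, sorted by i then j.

count = 3; pairs: (0,2), (1,3), (1,4)

α = atan 0.35 = 19.29°;  2α = 38.58°
n_0 = (+0.8789, +0.4770)
n_1 = (-0.5547, +0.8321)
n_2 = (-0.7832, -0.6218)
n_3 = (-0.0052, -1.0000)
n_4 = (+0.7326, -0.6807)
n_5 = (+0.9904, -0.1383)
  (0,1): δ = 84.80°  ·
  (0,2): δ = 9.96°  ✓
  (0,3): δ = 61.22°  ·
  (0,4): δ = 108.62°  ·
  (0,5): δ = 143.56°  ·
  (1,2): δ = 85.24°  ·
  (1,3): δ = 33.99°  ✓
  (1,4): δ = 13.42°  ✓
  (1,5): δ = 48.36°  ·
  (2,3): δ = 128.74°  ·
  (2,4): δ = 81.34°  ·
  (2,5): δ = 46.40°  ·
  (3,4): δ = 132.60°  ·
  (3,5): δ = 97.65°  ·
  (4,5): δ = 145.05°  ·
antipodal pairs: 3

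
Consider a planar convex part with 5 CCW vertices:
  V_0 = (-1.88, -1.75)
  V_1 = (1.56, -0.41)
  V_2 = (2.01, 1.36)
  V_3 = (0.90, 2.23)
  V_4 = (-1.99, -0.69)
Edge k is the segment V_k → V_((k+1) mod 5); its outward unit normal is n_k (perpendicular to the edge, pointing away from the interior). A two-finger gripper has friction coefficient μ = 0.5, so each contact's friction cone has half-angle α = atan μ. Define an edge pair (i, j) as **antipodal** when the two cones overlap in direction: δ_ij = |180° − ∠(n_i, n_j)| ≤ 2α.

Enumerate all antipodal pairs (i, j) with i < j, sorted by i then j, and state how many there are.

α = atan 0.5 = 26.57°;  2α = 53.13°
n_0 = (+0.3630, -0.9318)
n_1 = (+0.9692, -0.2464)
n_2 = (+0.6169, +0.7871)
n_3 = (-0.7107, +0.7034)
n_4 = (-0.9947, -0.1032)
  (0,1): δ = 125.55°  ·
  (0,2): δ = 59.37°  ·
  (0,3): δ = 24.01°  ✓
  (0,4): δ = 74.64°  ·
  (1,2): δ = 113.82°  ·
  (1,3): δ = 30.44°  ✓
  (1,4): δ = 20.19°  ✓
  (2,3): δ = 96.62°  ·
  (2,4): δ = 45.99°  ✓
  (3,4): δ = 129.37°  ·
antipodal pairs: 4

count = 4; pairs: (0,3), (1,3), (1,4), (2,4)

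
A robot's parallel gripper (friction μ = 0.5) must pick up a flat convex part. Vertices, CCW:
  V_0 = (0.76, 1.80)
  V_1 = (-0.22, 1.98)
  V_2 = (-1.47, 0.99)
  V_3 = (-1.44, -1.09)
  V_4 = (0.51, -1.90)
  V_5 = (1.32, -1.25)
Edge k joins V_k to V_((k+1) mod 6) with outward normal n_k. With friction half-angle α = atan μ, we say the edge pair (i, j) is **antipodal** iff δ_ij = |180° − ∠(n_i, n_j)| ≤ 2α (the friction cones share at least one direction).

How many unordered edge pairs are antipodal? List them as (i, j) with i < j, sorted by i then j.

count = 5; pairs: (0,3), (0,4), (1,4), (2,4), (2,5)

α = atan 0.5 = 26.57°;  2α = 53.13°
n_0 = (+0.1807, +0.9835)
n_1 = (-0.6209, +0.7839)
n_2 = (-0.9999, -0.0144)
n_3 = (-0.3836, -0.9235)
n_4 = (+0.6259, -0.7799)
n_5 = (+0.9836, +0.1806)
  (0,1): δ = 131.21°  ·
  (0,2): δ = 78.77°  ·
  (0,3): δ = 12.15°  ✓
  (0,4): δ = 49.15°  ✓
  (0,5): δ = 110.81°  ·
  (1,2): δ = 127.55°  ·
  (1,3): δ = 60.94°  ·
  (1,4): δ = 0.37°  ✓
  (1,5): δ = 62.02°  ·
  (2,3): δ = 113.38°  ·
  (2,4): δ = 52.08°  ✓
  (2,5): δ = 9.58°  ✓
  (3,4): δ = 118.70°  ·
  (3,5): δ = 57.04°  ·
  (4,5): δ = 118.34°  ·
antipodal pairs: 5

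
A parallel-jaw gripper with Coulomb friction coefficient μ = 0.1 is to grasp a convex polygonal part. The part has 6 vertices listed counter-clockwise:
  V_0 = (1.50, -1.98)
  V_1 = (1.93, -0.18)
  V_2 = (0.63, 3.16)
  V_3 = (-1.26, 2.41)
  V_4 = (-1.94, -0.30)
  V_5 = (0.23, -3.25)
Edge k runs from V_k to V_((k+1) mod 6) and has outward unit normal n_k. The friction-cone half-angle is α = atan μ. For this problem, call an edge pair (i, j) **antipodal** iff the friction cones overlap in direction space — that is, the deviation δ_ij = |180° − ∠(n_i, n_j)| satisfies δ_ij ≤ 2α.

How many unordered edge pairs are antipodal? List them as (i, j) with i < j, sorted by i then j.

α = atan 0.1 = 5.71°;  2α = 11.42°
n_0 = (+0.9726, -0.2324)
n_1 = (+0.9319, +0.3627)
n_2 = (-0.3688, +0.9295)
n_3 = (-0.9699, +0.2434)
n_4 = (-0.8055, -0.5925)
n_5 = (+0.7071, -0.7071)
  (0,1): δ = 145.30°  ·
  (0,2): δ = 54.92°  ·
  (0,3): δ = 0.65°  ✓
  (0,4): δ = 49.77°  ·
  (0,5): δ = 148.44°  ·
  (1,2): δ = 89.62°  ·
  (1,3): δ = 35.35°  ·
  (1,4): δ = 15.07°  ·
  (1,5): δ = 113.73°  ·
  (2,3): δ = 125.73°  ·
  (2,4): δ = 75.31°  ·
  (2,5): δ = 23.36°  ·
  (3,4): δ = 129.58°  ·
  (3,5): δ = 30.91°  ·
  (4,5): δ = 81.34°  ·
antipodal pairs: 1

count = 1; pairs: (0,3)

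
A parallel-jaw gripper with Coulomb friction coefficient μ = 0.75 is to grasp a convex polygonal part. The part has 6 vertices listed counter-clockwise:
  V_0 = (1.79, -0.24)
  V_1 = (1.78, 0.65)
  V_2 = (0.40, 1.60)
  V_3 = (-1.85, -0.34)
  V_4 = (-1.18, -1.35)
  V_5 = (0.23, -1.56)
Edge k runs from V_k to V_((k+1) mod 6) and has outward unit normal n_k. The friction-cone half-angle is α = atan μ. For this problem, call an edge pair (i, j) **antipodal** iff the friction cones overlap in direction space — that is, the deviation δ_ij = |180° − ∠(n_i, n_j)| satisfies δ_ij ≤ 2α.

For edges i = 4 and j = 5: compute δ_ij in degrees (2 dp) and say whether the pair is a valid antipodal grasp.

δ = 131.29°, invalid

α = atan 0.75 = 36.87°;  2α = 73.74°
edge 4: e_4 = (+1.41, -0.21);  n_4 = (-0.1473, -0.9891)
edge 5: e_5 = (+1.56, +1.32);  n_5 = (+0.6459, -0.7634)
∠(n_4, n_5) = 48.71°
δ = |180° − 48.71°| = 131.29°
131.29° > 2α = 73.74°  →  invalid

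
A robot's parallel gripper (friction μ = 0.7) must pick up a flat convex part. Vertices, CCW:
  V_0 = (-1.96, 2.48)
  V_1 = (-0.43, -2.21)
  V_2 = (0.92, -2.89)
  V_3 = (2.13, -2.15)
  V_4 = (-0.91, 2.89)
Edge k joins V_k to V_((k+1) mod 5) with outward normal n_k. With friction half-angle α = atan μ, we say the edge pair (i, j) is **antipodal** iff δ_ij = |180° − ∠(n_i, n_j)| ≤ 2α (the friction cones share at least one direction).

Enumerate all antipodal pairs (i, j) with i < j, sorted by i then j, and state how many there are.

count = 4; pairs: (0,3), (1,3), (1,4), (2,4)

α = atan 0.7 = 34.99°;  2α = 69.98°
n_0 = (-0.9507, -0.3101)
n_1 = (-0.4499, -0.8931)
n_2 = (+0.5217, -0.8531)
n_3 = (+0.8563, +0.5165)
n_4 = (-0.3637, +0.9315)
  (0,1): δ = 134.80°  ·
  (0,2): δ = 76.62°  ·
  (0,3): δ = 13.03°  ✓
  (0,4): δ = 93.26°  ·
  (1,2): δ = 121.82°  ·
  (1,3): δ = 32.17°  ✓
  (1,4): δ = 48.06°  ✓
  (2,3): δ = 90.35°  ·
  (2,4): δ = 10.12°  ✓
  (3,4): δ = 99.77°  ·
antipodal pairs: 4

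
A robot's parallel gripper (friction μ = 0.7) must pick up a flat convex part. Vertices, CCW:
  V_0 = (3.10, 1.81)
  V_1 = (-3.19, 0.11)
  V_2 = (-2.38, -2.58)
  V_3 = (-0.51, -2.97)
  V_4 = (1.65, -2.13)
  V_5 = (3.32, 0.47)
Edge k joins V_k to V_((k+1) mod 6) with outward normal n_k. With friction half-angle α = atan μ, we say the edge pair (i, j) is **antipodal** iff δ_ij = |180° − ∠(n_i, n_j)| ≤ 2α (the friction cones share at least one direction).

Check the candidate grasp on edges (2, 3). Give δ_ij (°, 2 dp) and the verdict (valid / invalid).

δ = 146.97°, invalid

α = atan 0.7 = 34.99°;  2α = 69.98°
edge 2: e_2 = (+1.87, -0.39);  n_2 = (-0.2042, -0.9789)
edge 3: e_3 = (+2.16, +0.84);  n_3 = (+0.3624, -0.9320)
∠(n_2, n_3) = 33.03°
δ = |180° − 33.03°| = 146.97°
146.97° > 2α = 69.98°  →  invalid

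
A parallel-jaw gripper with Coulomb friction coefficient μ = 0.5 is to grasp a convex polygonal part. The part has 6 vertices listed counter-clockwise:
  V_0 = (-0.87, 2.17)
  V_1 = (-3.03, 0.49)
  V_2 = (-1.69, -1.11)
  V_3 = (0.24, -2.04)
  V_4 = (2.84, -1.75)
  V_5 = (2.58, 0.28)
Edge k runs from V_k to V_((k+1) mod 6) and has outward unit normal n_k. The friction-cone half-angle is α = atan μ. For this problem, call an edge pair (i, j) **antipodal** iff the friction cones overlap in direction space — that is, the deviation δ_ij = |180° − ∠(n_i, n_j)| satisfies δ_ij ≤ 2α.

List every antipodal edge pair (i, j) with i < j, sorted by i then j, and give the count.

α = atan 0.5 = 26.57°;  2α = 53.13°
n_0 = (-0.6139, +0.7894)
n_1 = (-0.7666, -0.6421)
n_2 = (-0.4341, -0.9009)
n_3 = (+0.1109, -0.9938)
n_4 = (+0.9919, +0.1270)
n_5 = (+0.4805, +0.8770)
  (0,1): δ = 87.93°  ·
  (0,2): δ = 63.60°  ·
  (0,3): δ = 31.51°  ✓
  (0,4): δ = 59.42°  ·
  (0,5): δ = 113.41°  ·
  (1,2): δ = 155.67°  ·
  (1,3): δ = 123.58°  ·
  (1,4): δ = 32.65°  ✓
  (1,5): δ = 21.34°  ✓
  (2,3): δ = 147.91°  ·
  (2,4): δ = 56.97°  ·
  (2,5): δ = 2.99°  ✓
  (3,4): δ = 89.07°  ·
  (3,5): δ = 35.08°  ✓
  (4,5): δ = 126.01°  ·
antipodal pairs: 5

count = 5; pairs: (0,3), (1,4), (1,5), (2,5), (3,5)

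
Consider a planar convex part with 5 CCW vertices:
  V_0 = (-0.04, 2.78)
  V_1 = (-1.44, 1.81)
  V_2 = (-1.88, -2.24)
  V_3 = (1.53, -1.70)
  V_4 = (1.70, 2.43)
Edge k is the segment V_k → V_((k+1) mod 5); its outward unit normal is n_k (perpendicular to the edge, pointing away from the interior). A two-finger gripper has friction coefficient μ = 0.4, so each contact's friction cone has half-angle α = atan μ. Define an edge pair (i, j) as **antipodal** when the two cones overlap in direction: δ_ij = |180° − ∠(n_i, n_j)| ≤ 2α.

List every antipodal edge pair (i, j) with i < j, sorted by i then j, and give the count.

count = 3; pairs: (0,2), (1,3), (2,4)

α = atan 0.4 = 21.80°;  2α = 43.60°
n_0 = (-0.5695, +0.8220)
n_1 = (-0.9942, +0.1080)
n_2 = (+0.1564, -0.9877)
n_3 = (+0.9992, -0.0411)
n_4 = (+0.1972, +0.9804)
  (0,1): δ = 130.92°  ·
  (0,2): δ = 25.72°  ✓
  (0,3): δ = 52.93°  ·
  (0,4): δ = 133.91°  ·
  (1,2): δ = 74.80°  ·
  (1,3): δ = 3.84°  ✓
  (1,4): δ = 84.83°  ·
  (2,3): δ = 101.36°  ·
  (2,4): δ = 20.37°  ✓
  (3,4): δ = 99.02°  ·
antipodal pairs: 3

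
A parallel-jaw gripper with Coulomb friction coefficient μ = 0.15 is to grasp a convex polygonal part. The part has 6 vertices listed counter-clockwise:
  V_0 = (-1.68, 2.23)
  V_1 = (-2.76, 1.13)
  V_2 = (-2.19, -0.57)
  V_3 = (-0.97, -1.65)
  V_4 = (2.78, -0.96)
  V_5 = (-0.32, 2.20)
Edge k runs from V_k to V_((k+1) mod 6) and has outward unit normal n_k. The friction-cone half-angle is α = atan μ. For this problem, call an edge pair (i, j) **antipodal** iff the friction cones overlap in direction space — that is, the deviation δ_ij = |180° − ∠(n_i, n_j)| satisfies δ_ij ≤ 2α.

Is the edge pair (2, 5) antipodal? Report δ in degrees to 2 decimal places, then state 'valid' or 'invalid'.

α = atan 0.15 = 8.53°;  2α = 17.06°
edge 2: e_2 = (+1.22, -1.08);  n_2 = (-0.6628, -0.7488)
edge 5: e_5 = (-1.36, +0.03);  n_5 = (+0.0221, +0.9998)
∠(n_2, n_5) = 139.75°
δ = |180° − 139.75°| = 40.25°
40.25° > 2α = 17.06°  →  invalid

δ = 40.25°, invalid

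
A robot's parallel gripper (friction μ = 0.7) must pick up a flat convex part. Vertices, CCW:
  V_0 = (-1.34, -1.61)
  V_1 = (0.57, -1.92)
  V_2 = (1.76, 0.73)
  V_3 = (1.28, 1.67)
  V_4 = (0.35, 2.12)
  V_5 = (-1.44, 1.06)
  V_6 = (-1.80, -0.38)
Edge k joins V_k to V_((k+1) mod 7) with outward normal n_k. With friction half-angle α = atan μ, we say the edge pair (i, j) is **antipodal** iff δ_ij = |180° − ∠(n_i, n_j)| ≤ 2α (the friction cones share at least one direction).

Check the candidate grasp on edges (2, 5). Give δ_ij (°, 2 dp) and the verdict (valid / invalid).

α = atan 0.7 = 34.99°;  2α = 69.98°
edge 2: e_2 = (-0.48, +0.94);  n_2 = (+0.8906, +0.4548)
edge 5: e_5 = (-0.36, -1.44);  n_5 = (-0.9701, +0.2425)
∠(n_2, n_5) = 138.91°
δ = |180° − 138.91°| = 41.09°
41.09° ≤ 2α = 69.98°  →  valid

δ = 41.09°, valid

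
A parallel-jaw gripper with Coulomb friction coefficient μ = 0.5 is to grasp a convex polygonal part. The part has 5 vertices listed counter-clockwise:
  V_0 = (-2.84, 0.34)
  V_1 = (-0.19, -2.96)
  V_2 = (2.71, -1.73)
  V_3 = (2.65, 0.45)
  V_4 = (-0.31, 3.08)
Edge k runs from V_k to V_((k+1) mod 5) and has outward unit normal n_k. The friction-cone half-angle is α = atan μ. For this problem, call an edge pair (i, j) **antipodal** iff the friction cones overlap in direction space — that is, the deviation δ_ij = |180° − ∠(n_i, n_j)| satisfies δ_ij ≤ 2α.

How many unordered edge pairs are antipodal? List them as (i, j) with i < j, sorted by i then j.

α = atan 0.5 = 26.57°;  2α = 53.13°
n_0 = (-0.7797, -0.6261)
n_1 = (+0.3905, -0.9206)
n_2 = (+0.9996, +0.0275)
n_3 = (+0.6642, +0.7475)
n_4 = (-0.7347, +0.6784)
  (0,1): δ = 105.78°  ·
  (0,2): δ = 37.19°  ✓
  (0,3): δ = 9.61°  ✓
  (0,4): δ = 98.52°  ·
  (1,2): δ = 111.41°  ·
  (1,3): δ = 64.61°  ·
  (1,4): δ = 24.30°  ✓
  (2,3): δ = 133.20°  ·
  (2,4): δ = 44.29°  ✓
  (3,4): δ = 91.10°  ·
antipodal pairs: 4

count = 4; pairs: (0,2), (0,3), (1,4), (2,4)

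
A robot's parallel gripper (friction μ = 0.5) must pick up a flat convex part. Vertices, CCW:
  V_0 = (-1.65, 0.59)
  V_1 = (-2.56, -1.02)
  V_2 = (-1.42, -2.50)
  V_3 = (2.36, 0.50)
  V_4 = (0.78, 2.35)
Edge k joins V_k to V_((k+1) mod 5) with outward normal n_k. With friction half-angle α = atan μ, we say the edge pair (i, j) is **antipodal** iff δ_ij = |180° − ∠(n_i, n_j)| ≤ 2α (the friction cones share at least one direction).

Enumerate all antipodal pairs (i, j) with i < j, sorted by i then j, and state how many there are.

α = atan 0.5 = 26.57°;  2α = 53.13°
n_0 = (-0.8706, +0.4921)
n_1 = (-0.7922, -0.6102)
n_2 = (+0.6217, -0.7833)
n_3 = (+0.7604, +0.6494)
n_4 = (-0.5866, +0.8099)
  (0,1): δ = 112.92°  ·
  (0,2): δ = 22.09°  ✓
  (0,3): δ = 69.98°  ·
  (0,4): δ = 155.39°  ·
  (1,2): δ = 89.17°  ·
  (1,3): δ = 2.89°  ✓
  (1,4): δ = 88.31°  ·
  (2,3): δ = 87.94°  ·
  (2,4): δ = 2.52°  ✓
  (3,4): δ = 94.58°  ·
antipodal pairs: 3

count = 3; pairs: (0,2), (1,3), (2,4)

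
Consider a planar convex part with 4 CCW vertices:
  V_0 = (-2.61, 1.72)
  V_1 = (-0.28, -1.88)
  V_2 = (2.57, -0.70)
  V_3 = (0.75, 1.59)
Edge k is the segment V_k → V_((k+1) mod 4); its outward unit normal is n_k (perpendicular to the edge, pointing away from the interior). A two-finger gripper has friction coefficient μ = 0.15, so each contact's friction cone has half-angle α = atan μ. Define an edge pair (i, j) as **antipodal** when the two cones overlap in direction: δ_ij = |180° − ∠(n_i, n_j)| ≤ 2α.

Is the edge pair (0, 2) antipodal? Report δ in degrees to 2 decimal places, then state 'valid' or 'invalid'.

α = atan 0.15 = 8.53°;  2α = 17.06°
edge 0: e_0 = (+2.33, -3.60);  n_0 = (-0.8395, -0.5433)
edge 2: e_2 = (-1.82, +2.29);  n_2 = (+0.7829, +0.6222)
∠(n_0, n_2) = 174.44°
δ = |180° − 174.44°| = 5.56°
5.56° ≤ 2α = 17.06°  →  valid

δ = 5.56°, valid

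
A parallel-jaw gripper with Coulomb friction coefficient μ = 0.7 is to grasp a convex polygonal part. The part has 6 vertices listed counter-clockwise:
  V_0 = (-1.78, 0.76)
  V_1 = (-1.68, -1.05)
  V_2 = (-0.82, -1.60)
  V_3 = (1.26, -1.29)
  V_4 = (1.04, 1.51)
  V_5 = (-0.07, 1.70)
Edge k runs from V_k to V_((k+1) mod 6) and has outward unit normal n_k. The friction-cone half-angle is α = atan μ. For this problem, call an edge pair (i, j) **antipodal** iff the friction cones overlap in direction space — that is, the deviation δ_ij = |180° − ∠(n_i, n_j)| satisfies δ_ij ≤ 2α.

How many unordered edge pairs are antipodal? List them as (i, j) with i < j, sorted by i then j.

α = atan 0.7 = 34.99°;  2α = 69.98°
n_0 = (-0.9985, -0.0552)
n_1 = (-0.5388, -0.8424)
n_2 = (+0.1474, -0.9891)
n_3 = (+0.9969, +0.0783)
n_4 = (+0.1687, +0.9857)
n_5 = (-0.4817, +0.8763)
  (0,1): δ = 125.76°  ·
  (0,2): δ = 84.69°  ·
  (0,3): δ = 1.33°  ✓
  (0,4): δ = 77.12°  ·
  (0,5): δ = 115.64°  ·
  (1,2): δ = 138.92°  ·
  (1,3): δ = 52.91°  ✓
  (1,4): δ = 22.89°  ✓
  (1,5): δ = 61.40°  ✓
  (2,3): δ = 93.98°  ·
  (2,4): δ = 18.19°  ✓
  (2,5): δ = 20.32°  ✓
  (3,4): δ = 104.21°  ·
  (3,5): δ = 65.69°  ✓
  (4,5): δ = 141.49°  ·
antipodal pairs: 7

count = 7; pairs: (0,3), (1,3), (1,4), (1,5), (2,4), (2,5), (3,5)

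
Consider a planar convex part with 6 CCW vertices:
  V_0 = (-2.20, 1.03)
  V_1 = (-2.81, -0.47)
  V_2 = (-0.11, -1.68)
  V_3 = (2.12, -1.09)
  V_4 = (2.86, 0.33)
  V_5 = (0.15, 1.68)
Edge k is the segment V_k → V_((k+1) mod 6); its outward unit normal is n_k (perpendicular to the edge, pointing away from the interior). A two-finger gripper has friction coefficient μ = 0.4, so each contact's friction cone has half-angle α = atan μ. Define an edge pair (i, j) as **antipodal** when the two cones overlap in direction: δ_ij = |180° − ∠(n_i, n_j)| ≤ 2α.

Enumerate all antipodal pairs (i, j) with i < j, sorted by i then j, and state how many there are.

count = 5; pairs: (0,3), (1,4), (1,5), (2,4), (2,5)

α = atan 0.4 = 21.80°;  2α = 43.60°
n_0 = (-0.9263, +0.3767)
n_1 = (-0.4090, -0.9126)
n_2 = (+0.2558, -0.9667)
n_3 = (+0.8868, -0.4621)
n_4 = (+0.4459, +0.8951)
n_5 = (-0.2666, +0.9638)
  (0,1): δ = 92.01°  ·
  (0,2): δ = 53.05°  ·
  (0,3): δ = 5.40°  ✓
  (0,4): δ = 85.65°  ·
  (0,5): δ = 127.59°  ·
  (1,2): δ = 141.04°  ·
  (1,3): δ = 93.39°  ·
  (1,4): δ = 2.34°  ✓
  (1,5): δ = 39.60°  ✓
  (2,3): δ = 132.34°  ·
  (2,4): δ = 41.30°  ✓
  (2,5): δ = 0.64°  ✓
  (3,4): δ = 88.96°  ·
  (3,5): δ = 47.01°  ·
  (4,5): δ = 138.06°  ·
antipodal pairs: 5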